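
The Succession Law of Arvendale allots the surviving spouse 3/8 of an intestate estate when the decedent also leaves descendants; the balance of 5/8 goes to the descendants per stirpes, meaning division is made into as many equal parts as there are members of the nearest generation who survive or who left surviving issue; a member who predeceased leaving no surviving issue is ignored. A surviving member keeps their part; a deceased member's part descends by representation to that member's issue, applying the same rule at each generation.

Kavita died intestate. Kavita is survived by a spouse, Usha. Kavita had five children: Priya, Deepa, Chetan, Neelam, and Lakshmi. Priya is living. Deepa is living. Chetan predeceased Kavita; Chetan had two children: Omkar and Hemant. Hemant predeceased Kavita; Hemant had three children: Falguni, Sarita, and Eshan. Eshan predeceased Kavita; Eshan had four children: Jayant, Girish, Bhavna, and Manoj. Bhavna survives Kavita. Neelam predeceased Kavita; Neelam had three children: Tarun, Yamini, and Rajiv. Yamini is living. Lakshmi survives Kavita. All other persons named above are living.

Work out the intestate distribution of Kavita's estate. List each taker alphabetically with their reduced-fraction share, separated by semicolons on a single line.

Usha, as surviving spouse, takes 3/8.
The remaining 5/8 passes to Kavita's descendants per stirpes.
The 5/8 is divided into 5 equal shares of 1/8 among Priya, Deepa, Chetan, Neelam, Lakshmi.
Priya is living and takes 1/8.
Deepa is living and takes 1/8.
Chetan predeceased; the 1/8 allotted to Chetan's branch passes to Chetan's issue by representation.
The 1/8 is divided into 2 equal shares of 1/16 among Omkar, Hemant.
Omkar is living and takes 1/16.
Hemant predeceased; the 1/16 allotted to Hemant's branch passes to Hemant's issue by representation.
The 1/16 is divided into 3 equal shares of 1/48 among Falguni, Sarita, Eshan.
Falguni is living and takes 1/48.
Sarita is living and takes 1/48.
Eshan predeceased; the 1/48 allotted to Eshan's branch passes to Eshan's issue by representation.
The 1/48 is divided into 4 equal shares of 1/192 among Jayant, Girish, Bhavna, Manoj.
Jayant is living and takes 1/192.
Girish is living and takes 1/192.
Bhavna is living and takes 1/192.
Manoj is living and takes 1/192.
Neelam predeceased; the 1/8 allotted to Neelam's branch passes to Neelam's issue by representation.
The 1/8 is divided into 3 equal shares of 1/24 among Tarun, Yamini, Rajiv.
Tarun is living and takes 1/24.
Yamini is living and takes 1/24.
Rajiv is living and takes 1/24.
Lakshmi is living and takes 1/8.

Bhavna 1/192; Deepa 1/8; Falguni 1/48; Girish 1/192; Jayant 1/192; Lakshmi 1/8; Manoj 1/192; Omkar 1/16; Priya 1/8; Rajiv 1/24; Sarita 1/48; Tarun 1/24; Usha 3/8; Yamini 1/24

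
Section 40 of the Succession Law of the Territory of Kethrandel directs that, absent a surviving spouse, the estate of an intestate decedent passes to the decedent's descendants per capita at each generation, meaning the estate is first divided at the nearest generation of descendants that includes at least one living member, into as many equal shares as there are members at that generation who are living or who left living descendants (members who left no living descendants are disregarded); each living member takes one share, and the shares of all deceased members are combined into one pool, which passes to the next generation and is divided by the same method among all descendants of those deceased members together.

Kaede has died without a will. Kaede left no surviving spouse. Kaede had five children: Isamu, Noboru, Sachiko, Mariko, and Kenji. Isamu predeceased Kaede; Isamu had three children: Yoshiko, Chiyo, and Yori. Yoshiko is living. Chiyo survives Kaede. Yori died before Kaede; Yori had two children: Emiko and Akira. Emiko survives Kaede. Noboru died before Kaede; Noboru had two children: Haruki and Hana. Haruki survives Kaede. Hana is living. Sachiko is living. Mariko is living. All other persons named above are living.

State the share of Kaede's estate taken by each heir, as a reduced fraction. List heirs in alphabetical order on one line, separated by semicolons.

There is no surviving spouse, so the entire estate passes to Kaede's descendants per capita at each generation.
At generation 1 (Isamu, Noboru, Sachiko, Mariko, Kenji) there are 5 shares of (1)/5 = 1/5 each.
Living: Sachiko, Mariko, and Kenji — each takes 1/5.
Deceased: Isamu and Noboru. Their combined 2/5 is pooled and carried to generation 2.
At generation 2 (Yoshiko, Chiyo, Yori, Haruki, Hana) there are 5 shares of (2/5)/5 = 2/25 each.
Living: Yoshiko, Chiyo, Haruki, and Hana — each takes 2/25.
Deceased: Yori. That 2/25 share is carried to generation 3.
At generation 3 (Emiko, Akira) there are 2 shares of (2/25)/2 = 1/25 each.
Living: Emiko and Akira — each takes 1/25.

Akira 1/25; Chiyo 2/25; Emiko 1/25; Hana 2/25; Haruki 2/25; Kenji 1/5; Mariko 1/5; Sachiko 1/5; Yoshiko 2/25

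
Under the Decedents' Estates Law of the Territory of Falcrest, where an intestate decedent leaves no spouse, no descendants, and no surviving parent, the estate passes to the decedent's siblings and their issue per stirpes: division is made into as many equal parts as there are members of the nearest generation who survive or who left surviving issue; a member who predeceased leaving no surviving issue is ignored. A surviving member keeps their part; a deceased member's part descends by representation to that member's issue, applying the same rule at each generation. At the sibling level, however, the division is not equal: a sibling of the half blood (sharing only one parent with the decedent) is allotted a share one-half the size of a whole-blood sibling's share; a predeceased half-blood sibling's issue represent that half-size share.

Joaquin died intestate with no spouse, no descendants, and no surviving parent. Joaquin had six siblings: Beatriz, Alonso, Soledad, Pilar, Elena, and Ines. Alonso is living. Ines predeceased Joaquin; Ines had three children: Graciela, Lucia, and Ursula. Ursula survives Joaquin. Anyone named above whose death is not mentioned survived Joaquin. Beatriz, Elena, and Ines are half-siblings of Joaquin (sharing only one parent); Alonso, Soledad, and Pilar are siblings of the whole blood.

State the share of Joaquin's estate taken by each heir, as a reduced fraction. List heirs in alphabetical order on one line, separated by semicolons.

No spouse, descendants, or parent survives, so the estate passes to Joaquin's siblings per stirpes.
Half-blood siblings count for one-half the weight of whole-blood siblings at the initial division.
Dividing 1 in proportion to weights (total weight 9/2): Beatriz (weight 1/2) → 1/9; Alonso (weight 1) → 2/9; Soledad (weight 1) → 2/9; Pilar (weight 1) → 2/9; Elena (weight 1/2) → 1/9; Ines (weight 1/2) → 1/9.
Beatriz is living and takes 1/9.
Alonso is living and takes 2/9.
Soledad is living and takes 2/9.
Pilar is living and takes 2/9.
Elena is living and takes 1/9.
Ines predeceased; the 1/9 allotted to Ines's branch passes to Ines's issue by representation.
The 1/9 is divided into 3 equal shares of 1/27 among Graciela, Lucia, Ursula.
Graciela is living and takes 1/27.
Lucia is living and takes 1/27.
Ursula is living and takes 1/27.

Alonso 2/9; Beatriz 1/9; Elena 1/9; Graciela 1/27; Lucia 1/27; Pilar 2/9; Soledad 2/9; Ursula 1/27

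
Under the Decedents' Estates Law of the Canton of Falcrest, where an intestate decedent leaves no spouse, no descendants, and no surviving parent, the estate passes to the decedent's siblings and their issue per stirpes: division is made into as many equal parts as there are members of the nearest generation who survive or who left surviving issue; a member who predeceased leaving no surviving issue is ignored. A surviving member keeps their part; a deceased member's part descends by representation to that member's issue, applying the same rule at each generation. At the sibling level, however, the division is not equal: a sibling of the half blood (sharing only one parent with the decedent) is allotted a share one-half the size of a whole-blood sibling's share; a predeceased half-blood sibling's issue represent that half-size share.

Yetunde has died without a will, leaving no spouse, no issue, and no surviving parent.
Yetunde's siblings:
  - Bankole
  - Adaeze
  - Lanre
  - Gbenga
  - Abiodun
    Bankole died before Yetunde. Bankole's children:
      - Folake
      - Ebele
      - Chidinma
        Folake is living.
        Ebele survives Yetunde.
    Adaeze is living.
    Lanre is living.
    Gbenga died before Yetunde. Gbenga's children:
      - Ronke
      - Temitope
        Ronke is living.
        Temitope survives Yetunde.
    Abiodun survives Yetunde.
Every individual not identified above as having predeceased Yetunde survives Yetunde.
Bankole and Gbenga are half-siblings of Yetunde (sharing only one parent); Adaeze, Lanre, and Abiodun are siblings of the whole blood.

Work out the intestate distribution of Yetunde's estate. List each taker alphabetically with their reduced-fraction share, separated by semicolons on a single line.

No spouse, descendants, or parent survives, so the estate passes to Yetunde's siblings per stirpes.
Half-blood siblings count for one-half the weight of whole-blood siblings at the initial division.
Dividing 1 in proportion to weights (total weight 4): Bankole (weight 1/2) → 1/8; Adaeze (weight 1) → 1/4; Lanre (weight 1) → 1/4; Gbenga (weight 1/2) → 1/8; Abiodun (weight 1) → 1/4.
Bankole predeceased; the 1/8 allotted to Bankole's branch passes to Bankole's issue by representation.
The 1/8 is divided into 3 equal shares of 1/24 among Folake, Ebele, Chidinma.
Folake is living and takes 1/24.
Ebele is living and takes 1/24.
Chidinma is living and takes 1/24.
Adaeze is living and takes 1/4.
Lanre is living and takes 1/4.
Gbenga predeceased; the 1/8 allotted to Gbenga's branch passes to Gbenga's issue by representation.
The 1/8 is divided into 2 equal shares of 1/16 among Ronke, Temitope.
Ronke is living and takes 1/16.
Temitope is living and takes 1/16.
Abiodun is living and takes 1/4.

Abiodun 1/4; Adaeze 1/4; Chidinma 1/24; Ebele 1/24; Folake 1/24; Lanre 1/4; Ronke 1/16; Temitope 1/16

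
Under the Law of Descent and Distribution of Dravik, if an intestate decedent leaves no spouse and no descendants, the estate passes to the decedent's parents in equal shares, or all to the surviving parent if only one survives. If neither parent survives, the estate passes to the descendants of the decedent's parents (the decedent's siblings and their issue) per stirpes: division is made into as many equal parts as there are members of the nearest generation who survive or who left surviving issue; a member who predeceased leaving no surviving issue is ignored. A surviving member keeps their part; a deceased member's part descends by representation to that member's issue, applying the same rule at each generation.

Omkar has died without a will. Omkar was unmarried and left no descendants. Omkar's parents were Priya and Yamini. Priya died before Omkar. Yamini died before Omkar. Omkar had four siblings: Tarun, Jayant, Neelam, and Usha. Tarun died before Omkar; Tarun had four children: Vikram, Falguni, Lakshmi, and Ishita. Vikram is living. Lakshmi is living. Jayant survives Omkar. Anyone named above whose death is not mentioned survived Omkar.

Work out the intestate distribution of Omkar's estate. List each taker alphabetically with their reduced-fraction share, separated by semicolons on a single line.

Neither parent survives and there are no descendants, so the estate passes to Omkar's siblings and their issue per stirpes.
The estate is divided into 4 equal shares of 1/4 among Tarun, Jayant, Neelam, Usha.
Tarun predeceased; the 1/4 allotted to Tarun's branch passes to Tarun's issue by representation.
The 1/4 is divided into 4 equal shares of 1/16 among Vikram, Falguni, Lakshmi, Ishita.
Vikram is living and takes 1/16.
Falguni is living and takes 1/16.
Lakshmi is living and takes 1/16.
Ishita is living and takes 1/16.
Jayant is living and takes 1/4.
Neelam is living and takes 1/4.
Usha is living and takes 1/4.

Falguni 1/16; Ishita 1/16; Jayant 1/4; Lakshmi 1/16; Neelam 1/4; Usha 1/4; Vikram 1/16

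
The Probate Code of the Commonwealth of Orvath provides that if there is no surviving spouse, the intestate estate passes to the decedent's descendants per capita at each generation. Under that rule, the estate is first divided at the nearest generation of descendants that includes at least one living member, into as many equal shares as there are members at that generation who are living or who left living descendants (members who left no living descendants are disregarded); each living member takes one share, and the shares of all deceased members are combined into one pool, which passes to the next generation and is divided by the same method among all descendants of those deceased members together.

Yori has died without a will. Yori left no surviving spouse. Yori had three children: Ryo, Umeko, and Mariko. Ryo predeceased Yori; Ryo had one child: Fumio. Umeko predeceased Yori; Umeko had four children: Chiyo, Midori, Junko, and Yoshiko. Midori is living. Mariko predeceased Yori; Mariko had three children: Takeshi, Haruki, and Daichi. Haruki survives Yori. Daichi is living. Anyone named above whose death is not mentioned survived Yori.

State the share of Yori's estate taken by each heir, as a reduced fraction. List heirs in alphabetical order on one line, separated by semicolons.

There is no surviving spouse, so the entire estate passes to Yori's descendants per capita at each generation.
No one at generation 1 (Ryo, Umeko, Mariko) is living; moving to the next generation.
At generation 2 (Fumio, Chiyo, Midori, Junko, Yoshiko, Takeshi, Haruki, Daichi) there are 8 shares of (1)/8 = 1/8 each.
Living: Fumio, Chiyo, Midori, Junko, Yoshiko, Takeshi, Haruki, and Daichi — each takes 1/8.

Chiyo 1/8; Daichi 1/8; Fumio 1/8; Haruki 1/8; Junko 1/8; Midori 1/8; Takeshi 1/8; Yoshiko 1/8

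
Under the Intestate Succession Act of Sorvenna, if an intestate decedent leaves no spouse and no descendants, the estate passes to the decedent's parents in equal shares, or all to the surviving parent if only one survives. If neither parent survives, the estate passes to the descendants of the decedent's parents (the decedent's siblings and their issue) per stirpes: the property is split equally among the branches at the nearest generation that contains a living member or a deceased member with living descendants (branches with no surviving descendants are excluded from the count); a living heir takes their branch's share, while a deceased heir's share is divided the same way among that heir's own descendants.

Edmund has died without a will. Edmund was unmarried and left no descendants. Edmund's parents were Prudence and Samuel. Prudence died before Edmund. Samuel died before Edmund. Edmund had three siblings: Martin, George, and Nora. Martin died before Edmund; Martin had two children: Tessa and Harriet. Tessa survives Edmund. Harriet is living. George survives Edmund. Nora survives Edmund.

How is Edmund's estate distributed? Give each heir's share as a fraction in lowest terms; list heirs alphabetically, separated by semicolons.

Neither parent survives and there are no descendants, so the estate passes to Edmund's siblings and their issue per stirpes.
The estate is divided into 3 equal shares of 1/3 among Martin, George, Nora.
Martin predeceased; the 1/3 allotted to Martin's branch passes to Martin's issue by representation.
The 1/3 is divided into 2 equal shares of 1/6 among Tessa, Harriet.
Tessa is living and takes 1/6.
Harriet is living and takes 1/6.
George is living and takes 1/3.
Nora is living and takes 1/3.

George 1/3; Harriet 1/6; Nora 1/3; Tessa 1/6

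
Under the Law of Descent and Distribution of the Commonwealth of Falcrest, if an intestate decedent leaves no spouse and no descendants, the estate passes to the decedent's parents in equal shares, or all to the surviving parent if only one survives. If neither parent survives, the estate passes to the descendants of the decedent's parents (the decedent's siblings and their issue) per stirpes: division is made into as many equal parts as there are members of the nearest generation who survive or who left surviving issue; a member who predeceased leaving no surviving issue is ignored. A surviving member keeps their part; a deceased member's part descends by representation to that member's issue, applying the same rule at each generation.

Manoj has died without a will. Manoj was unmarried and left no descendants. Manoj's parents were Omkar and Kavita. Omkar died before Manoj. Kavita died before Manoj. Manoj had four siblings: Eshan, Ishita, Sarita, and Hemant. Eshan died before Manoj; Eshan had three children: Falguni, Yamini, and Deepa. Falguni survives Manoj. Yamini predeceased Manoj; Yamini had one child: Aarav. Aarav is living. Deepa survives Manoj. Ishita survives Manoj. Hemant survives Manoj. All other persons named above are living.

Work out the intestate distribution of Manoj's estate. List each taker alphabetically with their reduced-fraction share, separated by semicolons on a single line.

Neither parent survives and there are no descendants, so the estate passes to Manoj's siblings and their issue per stirpes.
The estate is divided into 4 equal shares of 1/4 among Eshan, Ishita, Sarita, Hemant.
Eshan predeceased; the 1/4 allotted to Eshan's branch passes to Eshan's issue by representation.
The 1/4 is divided into 3 equal shares of 1/12 among Falguni, Yamini, Deepa.
Falguni is living and takes 1/12.
Yamini predeceased; the 1/12 allotted to Yamini's branch passes to Yamini's issue by representation.
Aarav is the sole taker at this level and receives the full 1/12.
Deepa is living and takes 1/12.
Ishita is living and takes 1/4.
Sarita is living and takes 1/4.
Hemant is living and takes 1/4.

Aarav 1/12; Deepa 1/12; Falguni 1/12; Hemant 1/4; Ishita 1/4; Sarita 1/4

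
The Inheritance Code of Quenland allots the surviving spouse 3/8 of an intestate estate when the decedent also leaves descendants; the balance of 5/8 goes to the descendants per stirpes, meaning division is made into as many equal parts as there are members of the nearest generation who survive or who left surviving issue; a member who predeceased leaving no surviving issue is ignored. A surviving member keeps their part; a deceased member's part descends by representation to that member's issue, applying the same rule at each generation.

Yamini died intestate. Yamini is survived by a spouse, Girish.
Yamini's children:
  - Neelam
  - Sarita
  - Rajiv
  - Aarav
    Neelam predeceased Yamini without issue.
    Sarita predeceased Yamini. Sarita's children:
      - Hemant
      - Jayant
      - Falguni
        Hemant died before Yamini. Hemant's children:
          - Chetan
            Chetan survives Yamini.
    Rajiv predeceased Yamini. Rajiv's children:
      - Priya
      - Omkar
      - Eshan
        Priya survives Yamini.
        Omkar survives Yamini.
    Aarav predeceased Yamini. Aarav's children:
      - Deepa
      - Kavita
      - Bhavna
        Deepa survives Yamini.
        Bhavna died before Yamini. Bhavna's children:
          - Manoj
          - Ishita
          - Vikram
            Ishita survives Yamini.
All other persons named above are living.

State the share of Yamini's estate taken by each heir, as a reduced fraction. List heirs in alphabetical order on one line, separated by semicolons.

Girish, as surviving spouse, takes 3/8.
The remaining 5/8 passes to Yamini's descendants per stirpes.
Neelam left no surviving issue, so that branch lapses and is disregarded.
The 5/8 is divided into 3 equal shares of 5/24 among Sarita, Rajiv, Aarav.
Sarita predeceased; the 5/24 allotted to Sarita's branch passes to Sarita's issue by representation.
The 5/24 is divided into 3 equal shares of 5/72 among Hemant, Jayant, Falguni.
Hemant predeceased; the 5/72 allotted to Hemant's branch passes to Hemant's issue by representation.
Chetan is the sole taker at this level and receives the full 5/72.
Jayant is living and takes 5/72.
Falguni is living and takes 5/72.
Rajiv predeceased; the 5/24 allotted to Rajiv's branch passes to Rajiv's issue by representation.
The 5/24 is divided into 3 equal shares of 5/72 among Priya, Omkar, Eshan.
Priya is living and takes 5/72.
Omkar is living and takes 5/72.
Eshan is living and takes 5/72.
Aarav predeceased; the 5/24 allotted to Aarav's branch passes to Aarav's issue by representation.
The 5/24 is divided into 3 equal shares of 5/72 among Deepa, Kavita, Bhavna.
Deepa is living and takes 5/72.
Kavita is living and takes 5/72.
Bhavna predeceased; the 5/72 allotted to Bhavna's branch passes to Bhavna's issue by representation.
The 5/72 is divided into 3 equal shares of 5/216 among Manoj, Ishita, Vikram.
Manoj is living and takes 5/216.
Ishita is living and takes 5/216.
Vikram is living and takes 5/216.

Chetan 5/72; Deepa 5/72; Eshan 5/72; Falguni 5/72; Girish 3/8; Ishita 5/216; Jayant 5/72; Kavita 5/72; Manoj 5/216; Omkar 5/72; Priya 5/72; Vikram 5/216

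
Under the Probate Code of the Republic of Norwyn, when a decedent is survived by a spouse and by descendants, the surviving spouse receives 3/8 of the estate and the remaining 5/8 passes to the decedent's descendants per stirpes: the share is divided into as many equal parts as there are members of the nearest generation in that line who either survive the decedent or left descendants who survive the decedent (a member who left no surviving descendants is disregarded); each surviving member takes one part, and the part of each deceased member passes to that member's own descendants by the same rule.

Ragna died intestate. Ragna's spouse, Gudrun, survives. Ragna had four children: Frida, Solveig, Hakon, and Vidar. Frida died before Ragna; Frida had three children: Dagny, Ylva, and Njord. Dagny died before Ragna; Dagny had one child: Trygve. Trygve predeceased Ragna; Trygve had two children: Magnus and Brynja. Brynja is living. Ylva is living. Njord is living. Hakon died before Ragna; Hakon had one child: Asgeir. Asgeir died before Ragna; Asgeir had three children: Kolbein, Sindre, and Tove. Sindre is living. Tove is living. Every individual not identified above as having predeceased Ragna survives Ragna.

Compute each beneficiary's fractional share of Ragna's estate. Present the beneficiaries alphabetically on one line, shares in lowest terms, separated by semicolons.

Brynja 5/192; Gudrun 3/8; Kolbein 5/96; Magnus 5/192; Njord 5/96; Sindre 5/96; Solveig 5/32; Tove 5/96; Vidar 5/32; Ylva 5/96

Gudrun, as surviving spouse, takes 3/8.
The remaining 5/8 passes to Ragna's descendants per stirpes.
The 5/8 is divided into 4 equal shares of 5/32 among Frida, Solveig, Hakon, Vidar.
Frida predeceased; the 5/32 allotted to Frida's branch passes to Frida's issue by representation.
The 5/32 is divided into 3 equal shares of 5/96 among Dagny, Ylva, Njord.
Dagny predeceased; the 5/96 allotted to Dagny's branch passes to Dagny's issue by representation.
Trygve's line is the sole branch at this level, so the full 5/96 passes to Trygve's issue by representation.
The 5/96 is divided into 2 equal shares of 5/192 among Magnus, Brynja.
Magnus is living and takes 5/192.
Brynja is living and takes 5/192.
Ylva is living and takes 5/96.
Njord is living and takes 5/96.
Solveig is living and takes 5/32.
Hakon predeceased; the 5/32 allotted to Hakon's branch passes to Hakon's issue by representation.
Asgeir's line is the sole branch at this level, so the full 5/32 passes to Asgeir's issue by representation.
The 5/32 is divided into 3 equal shares of 5/96 among Kolbein, Sindre, Tove.
Kolbein is living and takes 5/96.
Sindre is living and takes 5/96.
Tove is living and takes 5/96.
Vidar is living and takes 5/32.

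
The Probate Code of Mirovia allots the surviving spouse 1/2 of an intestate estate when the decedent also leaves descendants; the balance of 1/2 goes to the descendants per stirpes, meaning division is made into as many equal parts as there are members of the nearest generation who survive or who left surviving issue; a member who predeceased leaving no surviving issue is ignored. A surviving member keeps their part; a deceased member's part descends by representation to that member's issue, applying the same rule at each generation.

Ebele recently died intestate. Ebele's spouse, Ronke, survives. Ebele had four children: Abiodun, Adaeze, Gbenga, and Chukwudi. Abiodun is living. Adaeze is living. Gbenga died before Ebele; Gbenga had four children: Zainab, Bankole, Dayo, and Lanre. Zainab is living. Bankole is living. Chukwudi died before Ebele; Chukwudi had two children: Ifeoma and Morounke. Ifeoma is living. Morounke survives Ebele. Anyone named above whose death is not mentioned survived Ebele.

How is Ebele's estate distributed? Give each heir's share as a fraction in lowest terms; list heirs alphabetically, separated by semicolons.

Ronke, as surviving spouse, takes 1/2.
The remaining 1/2 passes to Ebele's descendants per stirpes.
The 1/2 is divided into 4 equal shares of 1/8 among Abiodun, Adaeze, Gbenga, Chukwudi.
Abiodun is living and takes 1/8.
Adaeze is living and takes 1/8.
Gbenga predeceased; the 1/8 allotted to Gbenga's branch passes to Gbenga's issue by representation.
The 1/8 is divided into 4 equal shares of 1/32 among Zainab, Bankole, Dayo, Lanre.
Zainab is living and takes 1/32.
Bankole is living and takes 1/32.
Dayo is living and takes 1/32.
Lanre is living and takes 1/32.
Chukwudi predeceased; the 1/8 allotted to Chukwudi's branch passes to Chukwudi's issue by representation.
The 1/8 is divided into 2 equal shares of 1/16 among Ifeoma, Morounke.
Ifeoma is living and takes 1/16.
Morounke is living and takes 1/16.

Abiodun 1/8; Adaeze 1/8; Bankole 1/32; Dayo 1/32; Ifeoma 1/16; Lanre 1/32; Morounke 1/16; Ronke 1/2; Zainab 1/32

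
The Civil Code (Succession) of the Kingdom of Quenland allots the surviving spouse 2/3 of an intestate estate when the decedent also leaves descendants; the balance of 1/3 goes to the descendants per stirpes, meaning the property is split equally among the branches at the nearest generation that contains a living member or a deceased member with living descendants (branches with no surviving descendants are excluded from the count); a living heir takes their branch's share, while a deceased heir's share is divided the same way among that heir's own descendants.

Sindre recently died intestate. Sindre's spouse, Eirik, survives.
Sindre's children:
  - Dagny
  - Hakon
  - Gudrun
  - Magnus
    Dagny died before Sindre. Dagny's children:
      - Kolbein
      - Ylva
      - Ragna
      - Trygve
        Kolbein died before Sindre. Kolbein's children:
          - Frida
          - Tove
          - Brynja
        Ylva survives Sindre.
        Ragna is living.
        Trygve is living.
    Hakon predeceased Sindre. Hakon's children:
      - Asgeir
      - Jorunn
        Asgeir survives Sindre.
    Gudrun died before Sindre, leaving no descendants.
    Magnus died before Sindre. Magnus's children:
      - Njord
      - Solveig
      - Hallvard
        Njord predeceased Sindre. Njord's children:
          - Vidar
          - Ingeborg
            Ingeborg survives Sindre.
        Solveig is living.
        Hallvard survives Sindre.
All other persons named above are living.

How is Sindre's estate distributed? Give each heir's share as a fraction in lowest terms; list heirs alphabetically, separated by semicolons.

Asgeir 1/18; Brynja 1/108; Eirik 2/3; Frida 1/108; Hallvard 1/27; Ingeborg 1/54; Jorunn 1/18; Ragna 1/36; Solveig 1/27; Tove 1/108; Trygve 1/36; Vidar 1/54; Ylva 1/36

Eirik, as surviving spouse, takes 2/3.
The remaining 1/3 passes to Sindre's descendants per stirpes.
Gudrun left no surviving issue, so that branch lapses and is disregarded.
The 1/3 is divided into 3 equal shares of 1/9 among Dagny, Hakon, Magnus.
Dagny predeceased; the 1/9 allotted to Dagny's branch passes to Dagny's issue by representation.
The 1/9 is divided into 4 equal shares of 1/36 among Kolbein, Ylva, Ragna, Trygve.
Kolbein predeceased; the 1/36 allotted to Kolbein's branch passes to Kolbein's issue by representation.
The 1/36 is divided into 3 equal shares of 1/108 among Frida, Tove, Brynja.
Frida is living and takes 1/108.
Tove is living and takes 1/108.
Brynja is living and takes 1/108.
Ylva is living and takes 1/36.
Ragna is living and takes 1/36.
Trygve is living and takes 1/36.
Hakon predeceased; the 1/9 allotted to Hakon's branch passes to Hakon's issue by representation.
The 1/9 is divided into 2 equal shares of 1/18 among Asgeir, Jorunn.
Asgeir is living and takes 1/18.
Jorunn is living and takes 1/18.
Magnus predeceased; the 1/9 allotted to Magnus's branch passes to Magnus's issue by representation.
The 1/9 is divided into 3 equal shares of 1/27 among Njord, Solveig, Hallvard.
Njord predeceased; the 1/27 allotted to Njord's branch passes to Njord's issue by representation.
The 1/27 is divided into 2 equal shares of 1/54 among Vidar, Ingeborg.
Vidar is living and takes 1/54.
Ingeborg is living and takes 1/54.
Solveig is living and takes 1/27.
Hallvard is living and takes 1/27.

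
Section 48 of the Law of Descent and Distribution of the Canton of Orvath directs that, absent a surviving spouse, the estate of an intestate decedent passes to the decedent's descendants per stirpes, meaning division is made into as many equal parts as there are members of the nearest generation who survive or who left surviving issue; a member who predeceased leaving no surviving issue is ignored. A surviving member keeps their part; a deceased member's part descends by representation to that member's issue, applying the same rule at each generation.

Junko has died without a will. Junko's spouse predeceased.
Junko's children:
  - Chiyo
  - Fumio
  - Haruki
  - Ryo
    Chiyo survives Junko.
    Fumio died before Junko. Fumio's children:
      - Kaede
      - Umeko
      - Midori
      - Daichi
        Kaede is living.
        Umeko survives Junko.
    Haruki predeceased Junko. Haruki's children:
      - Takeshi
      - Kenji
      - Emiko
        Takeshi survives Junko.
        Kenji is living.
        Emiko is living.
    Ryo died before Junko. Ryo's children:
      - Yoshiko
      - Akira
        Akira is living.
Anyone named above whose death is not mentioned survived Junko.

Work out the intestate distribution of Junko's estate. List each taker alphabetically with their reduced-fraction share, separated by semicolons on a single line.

There is no surviving spouse, so the entire estate passes to Junko's descendants per stirpes.
The estate is divided into 4 equal shares of 1/4 among Chiyo, Fumio, Haruki, Ryo.
Chiyo is living and takes 1/4.
Fumio predeceased; the 1/4 allotted to Fumio's branch passes to Fumio's issue by representation.
The 1/4 is divided into 4 equal shares of 1/16 among Kaede, Umeko, Midori, Daichi.
Kaede is living and takes 1/16.
Umeko is living and takes 1/16.
Midori is living and takes 1/16.
Daichi is living and takes 1/16.
Haruki predeceased; the 1/4 allotted to Haruki's branch passes to Haruki's issue by representation.
The 1/4 is divided into 3 equal shares of 1/12 among Takeshi, Kenji, Emiko.
Takeshi is living and takes 1/12.
Kenji is living and takes 1/12.
Emiko is living and takes 1/12.
Ryo predeceased; the 1/4 allotted to Ryo's branch passes to Ryo's issue by representation.
The 1/4 is divided into 2 equal shares of 1/8 among Yoshiko, Akira.
Yoshiko is living and takes 1/8.
Akira is living and takes 1/8.

Akira 1/8; Chiyo 1/4; Daichi 1/16; Emiko 1/12; Kaede 1/16; Kenji 1/12; Midori 1/16; Takeshi 1/12; Umeko 1/16; Yoshiko 1/8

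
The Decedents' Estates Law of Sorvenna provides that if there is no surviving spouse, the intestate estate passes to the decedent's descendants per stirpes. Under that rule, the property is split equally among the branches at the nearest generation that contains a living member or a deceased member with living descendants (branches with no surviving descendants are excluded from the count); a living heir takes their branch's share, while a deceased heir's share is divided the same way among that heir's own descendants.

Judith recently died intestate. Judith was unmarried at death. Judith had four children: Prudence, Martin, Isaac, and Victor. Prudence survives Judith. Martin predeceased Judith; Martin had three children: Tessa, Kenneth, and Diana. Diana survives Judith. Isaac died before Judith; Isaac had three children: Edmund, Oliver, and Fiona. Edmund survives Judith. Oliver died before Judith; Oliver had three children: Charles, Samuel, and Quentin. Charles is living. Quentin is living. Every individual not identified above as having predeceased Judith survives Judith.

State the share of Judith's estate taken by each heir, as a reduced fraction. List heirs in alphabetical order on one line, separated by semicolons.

There is no surviving spouse, so the entire estate passes to Judith's descendants per stirpes.
The estate is divided into 4 equal shares of 1/4 among Prudence, Martin, Isaac, Victor.
Prudence is living and takes 1/4.
Martin predeceased; the 1/4 allotted to Martin's branch passes to Martin's issue by representation.
The 1/4 is divided into 3 equal shares of 1/12 among Tessa, Kenneth, Diana.
Tessa is living and takes 1/12.
Kenneth is living and takes 1/12.
Diana is living and takes 1/12.
Isaac predeceased; the 1/4 allotted to Isaac's branch passes to Isaac's issue by representation.
The 1/4 is divided into 3 equal shares of 1/12 among Edmund, Oliver, Fiona.
Edmund is living and takes 1/12.
Oliver predeceased; the 1/12 allotted to Oliver's branch passes to Oliver's issue by representation.
The 1/12 is divided into 3 equal shares of 1/36 among Charles, Samuel, Quentin.
Charles is living and takes 1/36.
Samuel is living and takes 1/36.
Quentin is living and takes 1/36.
Fiona is living and takes 1/12.
Victor is living and takes 1/4.

Charles 1/36; Diana 1/12; Edmund 1/12; Fiona 1/12; Kenneth 1/12; Prudence 1/4; Quentin 1/36; Samuel 1/36; Tessa 1/12; Victor 1/4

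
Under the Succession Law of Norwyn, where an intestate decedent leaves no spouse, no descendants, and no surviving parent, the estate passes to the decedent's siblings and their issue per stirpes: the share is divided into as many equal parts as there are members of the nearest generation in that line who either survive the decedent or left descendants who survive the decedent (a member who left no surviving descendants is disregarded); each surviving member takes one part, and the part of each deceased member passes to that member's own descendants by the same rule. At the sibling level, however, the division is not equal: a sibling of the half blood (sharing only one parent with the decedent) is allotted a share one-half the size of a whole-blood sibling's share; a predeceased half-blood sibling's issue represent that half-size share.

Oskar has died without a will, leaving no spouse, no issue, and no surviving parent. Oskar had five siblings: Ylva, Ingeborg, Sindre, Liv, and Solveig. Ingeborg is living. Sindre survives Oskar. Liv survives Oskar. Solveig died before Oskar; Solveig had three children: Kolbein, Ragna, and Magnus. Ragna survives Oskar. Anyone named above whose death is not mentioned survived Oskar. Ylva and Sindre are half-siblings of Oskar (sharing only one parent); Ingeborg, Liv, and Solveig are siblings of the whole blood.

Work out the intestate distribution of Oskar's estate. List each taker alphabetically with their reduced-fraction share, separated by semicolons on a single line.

No spouse, descendants, or parent survives, so the estate passes to Oskar's siblings per stirpes.
Half-blood siblings count for one-half the weight of whole-blood siblings at the initial division.
Dividing 1 in proportion to weights (total weight 4): Ylva (weight 1/2) → 1/8; Ingeborg (weight 1) → 1/4; Sindre (weight 1/2) → 1/8; Liv (weight 1) → 1/4; Solveig (weight 1) → 1/4.
Ylva is living and takes 1/8.
Ingeborg is living and takes 1/4.
Sindre is living and takes 1/8.
Liv is living and takes 1/4.
Solveig predeceased; the 1/4 allotted to Solveig's branch passes to Solveig's issue by representation.
The 1/4 is divided into 3 equal shares of 1/12 among Kolbein, Ragna, Magnus.
Kolbein is living and takes 1/12.
Ragna is living and takes 1/12.
Magnus is living and takes 1/12.

Ingeborg 1/4; Kolbein 1/12; Liv 1/4; Magnus 1/12; Ragna 1/12; Sindre 1/8; Ylva 1/8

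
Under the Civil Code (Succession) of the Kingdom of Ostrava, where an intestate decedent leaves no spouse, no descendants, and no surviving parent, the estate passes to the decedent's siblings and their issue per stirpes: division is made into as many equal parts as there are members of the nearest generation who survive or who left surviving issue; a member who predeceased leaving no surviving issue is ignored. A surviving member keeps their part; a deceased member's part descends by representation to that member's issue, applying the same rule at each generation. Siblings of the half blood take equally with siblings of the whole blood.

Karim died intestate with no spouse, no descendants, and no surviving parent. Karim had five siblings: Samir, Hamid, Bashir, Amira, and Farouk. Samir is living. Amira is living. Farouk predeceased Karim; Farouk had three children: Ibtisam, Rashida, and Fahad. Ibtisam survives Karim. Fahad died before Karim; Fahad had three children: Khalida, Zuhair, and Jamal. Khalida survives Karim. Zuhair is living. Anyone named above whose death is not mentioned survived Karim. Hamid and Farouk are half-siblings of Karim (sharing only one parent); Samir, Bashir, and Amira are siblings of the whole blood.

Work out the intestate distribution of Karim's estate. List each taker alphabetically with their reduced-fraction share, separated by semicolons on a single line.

Amira 1/5; Bashir 1/5; Hamid 1/5; Ibtisam 1/15; Jamal 1/45; Khalida 1/45; Rashida 1/15; Samir 1/5; Zuhair 1/45

No spouse, descendants, or parent survives, so the estate passes to Karim's siblings per stirpes.
Half-blood and whole-blood siblings take equally under the stated rule.
The estate is divided into 5 equal shares of 1/5 among Samir, Hamid, Bashir, Amira, Farouk.
Samir is living and takes 1/5.
Hamid is living and takes 1/5.
Bashir is living and takes 1/5.
Amira is living and takes 1/5.
Farouk predeceased; the 1/5 allotted to Farouk's branch passes to Farouk's issue by representation.
The 1/5 is divided into 3 equal shares of 1/15 among Ibtisam, Rashida, Fahad.
Ibtisam is living and takes 1/15.
Rashida is living and takes 1/15.
Fahad predeceased; the 1/15 allotted to Fahad's branch passes to Fahad's issue by representation.
The 1/15 is divided into 3 equal shares of 1/45 among Khalida, Zuhair, Jamal.
Khalida is living and takes 1/45.
Zuhair is living and takes 1/45.
Jamal is living and takes 1/45.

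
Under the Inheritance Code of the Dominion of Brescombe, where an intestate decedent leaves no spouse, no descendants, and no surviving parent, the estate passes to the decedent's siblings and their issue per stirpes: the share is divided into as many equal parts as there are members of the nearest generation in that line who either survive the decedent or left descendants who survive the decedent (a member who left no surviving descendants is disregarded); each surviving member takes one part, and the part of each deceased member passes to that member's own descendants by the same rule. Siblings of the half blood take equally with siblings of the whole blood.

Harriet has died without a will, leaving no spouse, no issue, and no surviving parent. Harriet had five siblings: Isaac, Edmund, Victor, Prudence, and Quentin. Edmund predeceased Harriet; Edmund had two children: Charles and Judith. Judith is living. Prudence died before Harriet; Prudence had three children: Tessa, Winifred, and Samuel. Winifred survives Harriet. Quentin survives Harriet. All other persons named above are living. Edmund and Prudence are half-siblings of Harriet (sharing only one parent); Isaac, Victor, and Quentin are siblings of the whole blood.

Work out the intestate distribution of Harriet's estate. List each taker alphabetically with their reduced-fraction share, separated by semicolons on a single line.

No spouse, descendants, or parent survives, so the estate passes to Harriet's siblings per stirpes.
Half-blood and whole-blood siblings take equally under the stated rule.
The estate is divided into 5 equal shares of 1/5 among Isaac, Edmund, Victor, Prudence, Quentin.
Isaac is living and takes 1/5.
Edmund predeceased; the 1/5 allotted to Edmund's branch passes to Edmund's issue by representation.
The 1/5 is divided into 2 equal shares of 1/10 among Charles, Judith.
Charles is living and takes 1/10.
Judith is living and takes 1/10.
Victor is living and takes 1/5.
Prudence predeceased; the 1/5 allotted to Prudence's branch passes to Prudence's issue by representation.
The 1/5 is divided into 3 equal shares of 1/15 among Tessa, Winifred, Samuel.
Tessa is living and takes 1/15.
Winifred is living and takes 1/15.
Samuel is living and takes 1/15.
Quentin is living and takes 1/5.

Charles 1/10; Isaac 1/5; Judith 1/10; Quentin 1/5; Samuel 1/15; Tessa 1/15; Victor 1/5; Winifred 1/15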